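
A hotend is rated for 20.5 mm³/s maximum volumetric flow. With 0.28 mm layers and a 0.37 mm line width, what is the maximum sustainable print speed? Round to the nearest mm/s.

198 mm/s

Bead cross-section: 0.28 × 0.37 → 0.1036 mm².
Max speed = 20.5 / 0.1036 = 197.88 ≈ 198 mm/s.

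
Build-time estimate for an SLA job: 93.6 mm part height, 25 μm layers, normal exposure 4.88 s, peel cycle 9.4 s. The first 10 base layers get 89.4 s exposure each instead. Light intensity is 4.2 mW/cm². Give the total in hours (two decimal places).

15.09 hours

Number of layers: 93.6 / 0.025 → 3744 (rounded up).
Burn-in layers = 10 × (89.4 + 9.4) = 988 s.
Remaining layers = 3734 × (4.88 + 9.4), so 53321.52 s.
Sum: 988 + 53321.52 = 54309.52 s → 15.09 hours.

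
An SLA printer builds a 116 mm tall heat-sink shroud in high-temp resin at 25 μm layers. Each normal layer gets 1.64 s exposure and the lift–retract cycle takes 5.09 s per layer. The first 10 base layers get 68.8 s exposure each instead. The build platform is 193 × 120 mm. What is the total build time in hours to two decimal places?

Layer count = ceil(116 / 0.025) = 4640.
Base layers = 10 × (68.8 + 5.09), so 738.9 s.
Remaining layers = 4630 × (1.64 + 5.09), so 31159.9 s.
Total = 738.9 + 31159.9 = 31898.8 s = 8.86 hours.

8.86 hours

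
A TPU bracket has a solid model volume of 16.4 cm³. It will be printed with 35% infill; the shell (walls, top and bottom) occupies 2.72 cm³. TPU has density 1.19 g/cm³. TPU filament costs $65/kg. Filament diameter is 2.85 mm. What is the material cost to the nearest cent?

$0.58

Interior volume: 16.4 − 2.72 → 13.68 cm³.
Infill deposited: 0.35 × 13.68 → 4.788 cm³.
Deposited volume = 2.72 + 4.788 = 7.508 cm³.
Mass: 7.508 × 1.19 → 8.93452 g.
Cost = 8.93452 g / 1000 × $65/kg = $0.58.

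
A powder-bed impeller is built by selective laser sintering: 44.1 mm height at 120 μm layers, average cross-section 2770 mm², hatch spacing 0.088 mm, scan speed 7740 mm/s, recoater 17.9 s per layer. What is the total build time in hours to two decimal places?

Layers = ⌈44.1/0.12⌉ = 368.
Scan path per layer: 2770 / 0.088 → 31477.3 mm.
Scan time per layer = 31477.3 / 7740, so 4.0668 s.
Time per layer = 4.0668 + 17.9 = 21.9668 s.
368 layers × 21.9668 s/layer = 8083.7824 s, i.e. 2.25 hours.

2.25 hours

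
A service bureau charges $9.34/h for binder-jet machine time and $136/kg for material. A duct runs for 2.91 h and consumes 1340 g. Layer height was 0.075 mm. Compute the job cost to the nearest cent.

Machine-time cost = 9.34 × 2.91 = $27.1794.
Material charge: 136 × 1340/1000 → $182.24.
Total = 27.1794 + 182.24 = 209.4194 ≈ $209.42.

$209.42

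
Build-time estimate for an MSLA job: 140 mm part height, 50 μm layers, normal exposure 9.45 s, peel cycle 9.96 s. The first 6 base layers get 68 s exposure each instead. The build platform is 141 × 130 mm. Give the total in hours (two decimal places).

Layer count = ceil(140 / 0.05) = 2800.
Burn-in layers: 6 × (68 + 9.96) → 467.76 s.
Regular layers = 2794 × (9.45 + 9.96) = 54231.54 s.
Total = 467.76 + 54231.54 = 54699.3 s = 15.19 hours.

15.19 hours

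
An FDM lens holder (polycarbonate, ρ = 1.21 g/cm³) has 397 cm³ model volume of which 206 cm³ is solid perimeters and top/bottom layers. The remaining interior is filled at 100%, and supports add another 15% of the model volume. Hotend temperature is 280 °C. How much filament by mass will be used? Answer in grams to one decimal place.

Interior volume: 397 − 206 → 191 cm³.
Deposited infill: 1.00 × 191 → 191 cm³.
Support = 0.15 × 397 = 59.55 cm³.
Total printed volume = 206 + 191 + 59.55 = 456.55 cm³.
Mass = 456.55 × 1.21 = 552.4255 g.

552.4 g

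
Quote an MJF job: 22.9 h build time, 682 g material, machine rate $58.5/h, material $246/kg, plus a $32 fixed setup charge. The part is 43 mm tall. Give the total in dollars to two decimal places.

$1539.42

Machine cost: 58.5 × 22.9 → $1339.65.
Material cost = 246 × 682/1000 = $167.772.
Adding setup: 1339.65 + 167.772 + 32 → 1539.422 ≈ $1539.42.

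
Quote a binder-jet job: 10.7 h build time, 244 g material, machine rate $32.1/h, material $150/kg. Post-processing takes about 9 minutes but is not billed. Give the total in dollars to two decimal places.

$380.07

Time charge: 32.1 × 10.7 → $343.47.
Material charge = 150 × 244/1000 = $36.60.
Total = 343.47 + 36.60 = $380.07.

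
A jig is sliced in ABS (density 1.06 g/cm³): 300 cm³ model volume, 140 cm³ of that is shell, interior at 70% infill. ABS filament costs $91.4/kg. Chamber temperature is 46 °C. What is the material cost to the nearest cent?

Infill region = 300 − 140, so 160 cm³.
Infill deposited: 0.70 × 160 → 112 cm³.
Total printed volume = 140 + 112 = 252 cm³.
Mass = 252 × 1.06, so 267.12 g.
At $91.4/kg: 267.12/1000 × 91.4 = $24.41.

$24.41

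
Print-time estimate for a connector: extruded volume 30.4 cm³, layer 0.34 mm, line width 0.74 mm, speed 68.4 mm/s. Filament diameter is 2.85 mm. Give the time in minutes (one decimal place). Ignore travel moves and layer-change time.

29.4 minutes

Extrusion cross-section: 0.34 × 0.74 → 0.2516 mm².
Path length: 30400 mm³ / 0.2516 mm² → 120826.7 mm.
Print-move time = 120826.7 / 68.4 = 1766.5 s.
1766.5 s = 29.4 minutes.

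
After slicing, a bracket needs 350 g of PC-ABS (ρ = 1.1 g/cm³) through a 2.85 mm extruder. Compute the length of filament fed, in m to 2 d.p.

Extruded volume: 350/1.1 = 318.1818 cm³ (318181.8 mm³).
Cross-section of 2.85 mm filament: π·(2.85/2)² = 6.3794 mm².
L = V/A = 318181.8/6.3794 = 49876.45 mm → 49.88 m.

49.88 m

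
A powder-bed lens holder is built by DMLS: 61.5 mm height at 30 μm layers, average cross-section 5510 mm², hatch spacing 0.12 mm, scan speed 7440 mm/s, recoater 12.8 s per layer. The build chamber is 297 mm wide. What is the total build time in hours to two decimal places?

Number of layers: 61.5 / 0.03 → 2050 (rounded up).
Scan path per layer = 5510 / 0.12, so 45916.7 mm.
Laser time per layer = 45916.7 / 7440 = 6.1716 s.
Per-layer time = 6.1716 + 12.8, so 18.9716 s.
Total: 2050 × 18.9716 s = 38891.78 s → 10.80 hours.

10.80 hours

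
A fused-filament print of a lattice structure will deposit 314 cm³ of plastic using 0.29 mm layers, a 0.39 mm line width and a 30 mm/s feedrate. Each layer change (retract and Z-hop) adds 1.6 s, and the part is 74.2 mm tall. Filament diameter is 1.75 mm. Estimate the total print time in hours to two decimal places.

25.82 hours

Extrusion cross-section = 0.29 × 0.39, so 0.1131 mm².
Path length: 314000 mm³ / 0.1131 mm² → 2776304.2 mm.
Time extruding: 2776304.2 / 30 → 92543.5 s.
Layer count = ceil(74.2 / 0.29) = 256.
Layer-change overhead = 256 × 1.6, so 409.6 s.
Altogether 92543.5 + 409.6 = 92953.1 s, i.e. 25.82 hours.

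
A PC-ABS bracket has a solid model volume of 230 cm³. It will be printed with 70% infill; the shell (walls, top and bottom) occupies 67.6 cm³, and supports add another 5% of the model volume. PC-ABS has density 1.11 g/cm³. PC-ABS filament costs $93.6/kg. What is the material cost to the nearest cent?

Interior volume = 230 − 67.6 = 162.4 cm³.
Infill volume: 0.70 × 162.4 → 113.68 cm³.
Support = 0.05 × 230 = 11.5 cm³.
Total printed volume = 67.6 + 113.68 + 11.5, so 192.78 cm³.
Mass = 192.78 × 1.11 = 213.9858 g.
At $93.6/kg: 213.9858/1000 × 93.6 = $20.03.

$20.03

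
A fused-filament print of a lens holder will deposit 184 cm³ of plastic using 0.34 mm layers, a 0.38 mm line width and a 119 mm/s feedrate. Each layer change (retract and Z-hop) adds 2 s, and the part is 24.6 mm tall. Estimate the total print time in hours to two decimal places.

3.36 hours

Extrusion cross-section = 0.34 × 0.38, so 0.1292 mm².
Path length: 184000 mm³ / 0.1292 mm² → 1424148.6 mm.
Extrusion time: 1424148.6 / 119 → 11967.6 s.
Layers = ⌈24.6/0.34⌉ = 73.
Layer-change overhead = 73 × 2 = 146 s.
Total = 11967.6 + 146 = 12113.6 s = 3.36 hours.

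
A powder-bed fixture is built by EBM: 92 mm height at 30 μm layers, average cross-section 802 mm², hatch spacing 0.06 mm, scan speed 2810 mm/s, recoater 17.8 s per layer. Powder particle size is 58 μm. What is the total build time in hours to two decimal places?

Layers = ⌈92/0.03⌉ = 3067.
Per-layer scan distance = 802 / 0.06 = 13366.7 mm.
Beam time per layer: 13366.7 / 2810 → 4.7568 s.
Time per layer: 4.7568 + 17.8 → 22.5568 s.
Build time = 3067 × 22.5568 = 69181.7056 s = 19.22 hours.

19.22 hours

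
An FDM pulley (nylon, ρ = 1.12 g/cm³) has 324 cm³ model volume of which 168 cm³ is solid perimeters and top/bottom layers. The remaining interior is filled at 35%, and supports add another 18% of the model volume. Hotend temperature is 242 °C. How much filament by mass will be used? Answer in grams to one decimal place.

Interior volume = 324 − 168 = 156 cm³.
Infill deposited = 0.35 × 156, so 54.6 cm³.
Support = 0.18 × 324 = 58.32 cm³.
Total extruded: 168 + 54.6 + 58.32 → 280.92 cm³.
Mass = 280.92 × 1.12, so 314.6304 g.

314.6 g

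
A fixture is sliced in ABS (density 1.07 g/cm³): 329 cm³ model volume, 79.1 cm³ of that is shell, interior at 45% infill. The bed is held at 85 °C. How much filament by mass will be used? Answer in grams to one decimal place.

205.0 g

Volume inside the shell: 329 − 79.1 → 249.9 cm³.
Deposited infill = 0.45 × 249.9 = 112.455 cm³.
Deposited volume = 79.1 + 112.455 = 191.555 cm³.
Mass = 191.555 × 1.07 = 204.96385 g.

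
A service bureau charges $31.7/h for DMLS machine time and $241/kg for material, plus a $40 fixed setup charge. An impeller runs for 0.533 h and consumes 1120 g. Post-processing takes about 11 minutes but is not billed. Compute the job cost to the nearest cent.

Time charge = 31.7 × 0.533, so $16.8961.
Material cost: 241 × 1120/1000 → $269.92.
Adding setup: 16.8961 + 269.92 + 40 → 326.8161 ≈ $326.82.

$326.82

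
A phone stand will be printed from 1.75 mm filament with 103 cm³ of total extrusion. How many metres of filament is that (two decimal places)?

A = π r² = π × 0.875² = 2.4053 mm².
L = 103000 mm³ / 2.4053 mm² = 42822.1 mm, i.e. 42.82 m.

42.82 m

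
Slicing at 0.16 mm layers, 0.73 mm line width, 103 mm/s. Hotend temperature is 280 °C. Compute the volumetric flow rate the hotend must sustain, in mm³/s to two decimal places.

12.03

Extrusion cross-section = 0.16 × 0.73, so 0.1168 mm².
Volumetric flow = 103 × 0.1168 = 12.03 mm³/s.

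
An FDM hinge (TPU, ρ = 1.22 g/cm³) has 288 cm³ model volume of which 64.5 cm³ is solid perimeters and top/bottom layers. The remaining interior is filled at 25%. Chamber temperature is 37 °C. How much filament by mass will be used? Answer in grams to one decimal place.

Infill region = 288 − 64.5, so 223.5 cm³.
Infill volume = 0.25 × 223.5 = 55.875 cm³.
Total extruded = 64.5 + 55.875 = 120.375 cm³.
Mass = 120.375 × 1.22 = 146.8575 g.

146.9 g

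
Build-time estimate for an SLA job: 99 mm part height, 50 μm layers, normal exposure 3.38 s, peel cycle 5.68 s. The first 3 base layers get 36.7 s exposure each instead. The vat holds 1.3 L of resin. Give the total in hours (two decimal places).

5.01 hours

Number of layers: 99 / 0.05 → 1980 (rounded up).
Bottom layers: 3 × (36.7 + 5.68) → 127.14 s.
Normal layers: 1977 × (3.38 + 5.68) → 17911.62 s.
Sum: 127.14 + 17911.62 = 18038.76 s → 5.01 hours.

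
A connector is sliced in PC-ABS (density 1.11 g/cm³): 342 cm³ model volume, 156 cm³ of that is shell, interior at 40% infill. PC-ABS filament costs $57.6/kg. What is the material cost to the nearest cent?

$14.73

Interior volume = 342 − 156 = 186 cm³.
Infill deposited = 0.40 × 186, so 74.4 cm³.
Deposited volume = 156 + 74.4 = 230.4 cm³.
Mass = 230.4 × 1.11 = 255.744 g.
Cost = 255.744 g / 1000 × $57.6/kg = $14.73.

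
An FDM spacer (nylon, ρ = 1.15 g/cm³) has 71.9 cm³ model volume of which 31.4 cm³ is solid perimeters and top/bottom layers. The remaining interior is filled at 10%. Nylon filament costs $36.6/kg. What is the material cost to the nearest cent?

Infill region = 71.9 − 31.4, so 40.5 cm³.
Infill deposited: 0.10 × 40.5 → 4.05 cm³.
Deposited volume = 31.4 + 4.05, so 35.45 cm³.
Mass: 35.45 × 1.15 → 40.7675 g.
Cost = 40.7675 g / 1000 × $36.6/kg = $1.49.

$1.49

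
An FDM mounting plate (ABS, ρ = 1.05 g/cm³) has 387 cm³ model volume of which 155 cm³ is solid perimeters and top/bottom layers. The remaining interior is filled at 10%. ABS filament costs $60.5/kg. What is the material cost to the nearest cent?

$11.32

Interior volume = 387 − 155, so 232 cm³.
Infill volume = 0.10 × 232 = 23.2 cm³.
Deposited volume: 155 + 23.2 → 178.2 cm³.
Mass = 178.2 × 1.05, so 187.11 g.
At $60.5/kg: 187.11/1000 × 60.5 = $11.32.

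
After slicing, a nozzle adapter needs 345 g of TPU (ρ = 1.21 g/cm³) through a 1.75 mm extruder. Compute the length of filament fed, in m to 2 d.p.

Volume = 345 g / 1.21 g·cm⁻³ = 285.124 cm³ = 285124 mm³.
Cross-section of 1.75 mm filament: π·(1.75/2)² = 2.4053 mm².
Length = 285124 / 2.4053 = 118539.89 mm = 118.54 m.

118.54 m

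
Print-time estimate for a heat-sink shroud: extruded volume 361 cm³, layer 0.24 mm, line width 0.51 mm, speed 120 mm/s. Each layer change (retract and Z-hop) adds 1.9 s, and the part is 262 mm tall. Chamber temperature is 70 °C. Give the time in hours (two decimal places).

7.40 hours

Line area: 0.24 × 0.51 → 0.1224 mm².
Path length: 361000 mm³ / 0.1224 mm² → 2949346.4 mm.
Extrusion time = 2949346.4 / 120, so 24577.9 s.
Number of layers: 262 / 0.24 → 1092 (rounded up).
Layer-change overhead = 1092 × 1.9 = 2074.8 s.
Altogether 24577.9 + 2074.8 = 26652.7 s, i.e. 7.40 hours.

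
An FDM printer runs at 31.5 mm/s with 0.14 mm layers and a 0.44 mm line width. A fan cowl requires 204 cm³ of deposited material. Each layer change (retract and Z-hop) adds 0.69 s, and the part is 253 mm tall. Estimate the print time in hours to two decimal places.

29.55 hours

Bead cross-section: 0.14 × 0.44 → 0.0616 mm².
Total extruded path = 204000/0.0616 = 3311688.3 mm.
Extrusion time = 3311688.3 / 31.5, so 105133 s.
Layers = ⌈253/0.14⌉ = 1808.
Non-print overhead = 1808 × 0.69, so 1247.52 s.
Total = 105133 + 1247.52 = 106380.52 s = 29.55 hours.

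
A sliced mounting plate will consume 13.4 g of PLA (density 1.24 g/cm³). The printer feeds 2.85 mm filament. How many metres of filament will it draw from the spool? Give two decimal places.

Extruded volume: 13.4/1.24 = 10.8065 cm³ (10806.5 mm³).
Filament cross-section = π × (2.85/2)² = 6.3794 mm².
L = V/A = 10806.5/6.3794 = 1693.97 mm → 1.69 m.

1.69 m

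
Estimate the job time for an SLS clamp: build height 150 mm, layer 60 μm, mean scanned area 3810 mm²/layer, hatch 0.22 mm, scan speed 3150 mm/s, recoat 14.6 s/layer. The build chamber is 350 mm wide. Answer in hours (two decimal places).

13.96 hours

Layers = ⌈150/0.06⌉ = 2500.
Scan path per layer = 3810 / 0.22 = 17318.2 mm.
Per-layer scan time = 17318.2 / 3150, so 5.4978 s.
Per-layer time: 5.4978 + 14.6 → 20.0978 s.
Total: 2500 × 20.0978 s = 50244.5 s → 13.96 hours.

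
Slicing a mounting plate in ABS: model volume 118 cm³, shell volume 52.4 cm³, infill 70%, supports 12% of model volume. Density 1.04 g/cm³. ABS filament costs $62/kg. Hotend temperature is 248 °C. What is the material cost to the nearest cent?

Volume inside the shell = 118 − 52.4, so 65.6 cm³.
Infill volume = 0.70 × 65.6, so 45.92 cm³.
Support: 0.12 × 118 → 14.16 cm³.
Total extruded = 52.4 + 45.92 + 14.16 = 112.48 cm³.
Mass = 112.48 × 1.04 = 116.9792 g.
Cost = 116.9792 g / 1000 × $62/kg = $7.25.

$7.25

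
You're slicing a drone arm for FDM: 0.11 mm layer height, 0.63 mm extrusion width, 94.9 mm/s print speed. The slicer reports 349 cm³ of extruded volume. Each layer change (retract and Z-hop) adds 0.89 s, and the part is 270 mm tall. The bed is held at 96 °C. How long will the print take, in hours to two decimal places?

15.35 hours

Bead cross-section = 0.11 × 0.63 = 0.0693 mm².
Total extruded path = 349000/0.0693 = 5036075 mm.
Print-move time: 5036075 / 94.9 → 53067.2 s.
Number of layers: 270 / 0.11 → 2455 (rounded up).
Z-hop total = 2455 × 0.89 = 2184.95 s.
Altogether 53067.2 + 2184.95 = 55252.15 s, i.e. 15.35 hours.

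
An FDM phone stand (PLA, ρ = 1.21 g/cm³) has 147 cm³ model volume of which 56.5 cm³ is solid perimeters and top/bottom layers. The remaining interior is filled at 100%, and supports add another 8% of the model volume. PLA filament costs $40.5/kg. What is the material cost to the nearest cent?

$7.78

Interior volume = 147 − 56.5 = 90.5 cm³.
Deposited infill = 1.00 × 90.5 = 90.5 cm³.
Support: 0.08 × 147 → 11.76 cm³.
Deposited volume = 56.5 + 90.5 + 11.76 = 158.76 cm³.
Mass = 158.76 × 1.21 = 192.0996 g.
At $40.5/kg: 192.0996/1000 × 40.5 = $7.78.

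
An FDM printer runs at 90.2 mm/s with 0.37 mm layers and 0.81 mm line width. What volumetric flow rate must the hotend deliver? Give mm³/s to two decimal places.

27.03

Extrusion cross-section: 0.37 × 0.81 → 0.2997 mm².
Volumetric flow = 90.2 × 0.2997 = 27.03 mm³/s.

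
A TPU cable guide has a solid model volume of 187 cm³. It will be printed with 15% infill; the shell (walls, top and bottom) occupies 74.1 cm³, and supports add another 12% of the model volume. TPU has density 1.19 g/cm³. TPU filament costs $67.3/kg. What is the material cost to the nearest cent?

Interior volume = 187 − 74.1, so 112.9 cm³.
Infill volume = 0.15 × 112.9 = 16.935 cm³.
Support: 0.12 × 187 → 22.44 cm³.
Total extruded: 74.1 + 16.935 + 22.44 → 113.475 cm³.
Mass = 113.475 × 1.19 = 135.03525 g.
At $67.3/kg: 135.03525/1000 × 67.3 = $9.09.

$9.09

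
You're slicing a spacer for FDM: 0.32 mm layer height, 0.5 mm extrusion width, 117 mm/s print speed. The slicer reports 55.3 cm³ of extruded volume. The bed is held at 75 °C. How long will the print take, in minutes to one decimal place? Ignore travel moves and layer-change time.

Bead cross-section = 0.32 × 0.5 = 0.16 mm².
Path length: 55300 mm³ / 0.16 mm² → 345625 mm.
Time extruding = 345625 / 117, so 2954.1 s.
2954.1 s = 49.2 minutes.

49.2 minutes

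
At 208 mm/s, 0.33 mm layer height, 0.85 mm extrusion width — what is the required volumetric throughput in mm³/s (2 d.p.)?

58.34

A = 0.33 × 0.85, so 0.2805 mm².
Q = v·A = 208 × 0.2805 = 58.34 mm³/s.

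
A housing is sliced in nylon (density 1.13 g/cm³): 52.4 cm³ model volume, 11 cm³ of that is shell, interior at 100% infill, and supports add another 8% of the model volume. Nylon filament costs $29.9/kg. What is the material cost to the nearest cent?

Interior volume = 52.4 − 11 = 41.4 cm³.
Deposited infill = 1.00 × 41.4 = 41.4 cm³.
Support = 0.08 × 52.4, so 4.192 cm³.
Total printed volume: 11 + 41.4 + 4.192 → 56.592 cm³.
Mass: 56.592 × 1.13 → 63.94896 g.
Cost = 63.94896 g / 1000 × $29.9/kg = $1.91.

$1.91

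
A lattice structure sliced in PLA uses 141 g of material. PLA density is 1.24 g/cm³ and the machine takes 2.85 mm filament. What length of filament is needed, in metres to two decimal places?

Extruded volume: 141/1.24 = 113.7097 cm³ (113709.7 mm³).
Cross-section of 2.85 mm filament: π·(2.85/2)² = 6.3794 mm².
L = V/A = 113709.7/6.3794 = 17824.51 mm → 17.82 m.

17.82 m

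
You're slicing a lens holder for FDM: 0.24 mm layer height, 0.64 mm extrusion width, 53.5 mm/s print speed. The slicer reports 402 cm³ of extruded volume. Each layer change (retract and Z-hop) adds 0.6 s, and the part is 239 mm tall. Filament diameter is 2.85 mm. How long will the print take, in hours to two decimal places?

Line area = 0.24 × 0.64 = 0.1536 mm².
Total extruded path = 402000/0.1536 = 2617187.5 mm.
Print-move time = 2617187.5 / 53.5, so 48919.4 s.
Number of layers: 239 / 0.24 → 996 (rounded up).
Z-hop total: 996 × 0.6 → 597.6 s.
Total = 48919.4 + 597.6 = 49517 s = 13.75 hours.

13.75 hours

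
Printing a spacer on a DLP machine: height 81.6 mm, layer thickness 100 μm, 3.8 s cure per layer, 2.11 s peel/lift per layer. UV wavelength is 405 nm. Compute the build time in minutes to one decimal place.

Layer count = ceil(81.6 / 0.1) = 816.
Per-layer time: 3.8 + 2.11 → 5.91 s.
Build time: 816 × 5.91 s = 4822.56 s, i.e. 80.4 minutes.

80.4 minutes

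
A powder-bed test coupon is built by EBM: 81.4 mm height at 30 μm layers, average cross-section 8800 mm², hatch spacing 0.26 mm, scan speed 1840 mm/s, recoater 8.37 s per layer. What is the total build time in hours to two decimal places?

20.18 hours

Number of layers: 81.4 / 0.03 → 2714 (rounded up).
Hatch length per layer: 8800 / 0.26 → 33846.2 mm.
Scan time per layer = 33846.2 / 1840, so 18.3947 s.
Layer cycle = 18.3947 + 8.37, so 26.7647 s.
Build time = 2714 × 26.7647 = 72639.3958 s = 20.18 hours.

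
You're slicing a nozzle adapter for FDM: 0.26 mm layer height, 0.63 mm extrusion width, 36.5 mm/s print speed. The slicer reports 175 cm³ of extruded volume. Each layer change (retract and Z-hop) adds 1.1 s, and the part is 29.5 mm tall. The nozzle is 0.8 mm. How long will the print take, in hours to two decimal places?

8.17 hours

Bead cross-section: 0.26 × 0.63 → 0.1638 mm².
Path length: 175000 mm³ / 0.1638 mm² → 1068376.1 mm.
Time extruding: 1068376.1 / 36.5 → 29270.6 s.
Number of layers: 29.5 / 0.26 → 114 (rounded up).
Z-hop total = 114 × 1.1 = 125.4 s.
Altogether 29270.6 + 125.4 = 29396 s, i.e. 8.17 hours.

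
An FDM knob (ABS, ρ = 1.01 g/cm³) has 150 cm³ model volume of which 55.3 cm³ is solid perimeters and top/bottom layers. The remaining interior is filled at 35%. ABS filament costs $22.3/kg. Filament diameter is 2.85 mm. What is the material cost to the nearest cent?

Infill region = 150 − 55.3, so 94.7 cm³.
Deposited infill: 0.35 × 94.7 → 33.145 cm³.
Total printed volume = 55.3 + 33.145 = 88.445 cm³.
Mass = 88.445 × 1.01, so 89.32945 g.
Cost = 89.32945 g / 1000 × $22.3/kg = $1.99.

$1.99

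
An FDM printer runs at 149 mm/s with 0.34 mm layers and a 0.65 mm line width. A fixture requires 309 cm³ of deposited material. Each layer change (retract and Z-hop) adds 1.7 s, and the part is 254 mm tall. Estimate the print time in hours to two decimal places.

2.96 hours

Extrusion cross-section: 0.34 × 0.65 → 0.221 mm².
Toolpath length = 309 cm³ / 0.221 mm² = 309000 / 0.221 = 1398190 mm.
Print-move time: 1398190 / 149 → 9383.8 s.
Layer count = ceil(254 / 0.34) = 748.
Non-print overhead: 748 × 1.7 → 1271.6 s.
Altogether 9383.8 + 1271.6 = 10655.4 s, i.e. 2.96 hours.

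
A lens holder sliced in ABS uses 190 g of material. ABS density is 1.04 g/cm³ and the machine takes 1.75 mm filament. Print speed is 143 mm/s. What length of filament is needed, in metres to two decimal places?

Extruded volume: 190/1.04 = 182.6923 cm³ (182692.3 mm³).
Cross-section of 1.75 mm filament: π·(1.75/2)² = 2.4053 mm².
L = V/A = 182692.3/2.4053 = 75954.06 mm → 75.95 m.

75.95 m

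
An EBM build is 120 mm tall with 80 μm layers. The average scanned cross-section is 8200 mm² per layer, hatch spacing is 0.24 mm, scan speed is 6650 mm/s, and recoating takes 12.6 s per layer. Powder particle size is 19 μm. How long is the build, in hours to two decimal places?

7.39 hours

Layers = ⌈120/0.08⌉ = 1500.
Scan path per layer = 8200 / 0.24 = 34166.7 mm.
Scan time per layer = 34166.7 / 6650, so 5.1378 s.
Per-layer time: 5.1378 + 12.6 → 17.7378 s.
Build time = 1500 × 17.7378 = 26606.7 s = 7.39 hours.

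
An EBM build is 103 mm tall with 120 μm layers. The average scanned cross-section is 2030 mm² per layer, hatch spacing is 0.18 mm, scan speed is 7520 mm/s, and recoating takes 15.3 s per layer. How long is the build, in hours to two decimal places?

Layers = ⌈103/0.12⌉ = 859.
Hatch length per layer = 2030 / 0.18 = 11277.8 mm.
Scan time per layer = 11277.8 / 7520 = 1.4997 s.
Time per layer = 1.4997 + 15.3 = 16.7997 s.
Total: 859 × 16.7997 s = 14430.9423 s → 4.01 hours.

4.01 hours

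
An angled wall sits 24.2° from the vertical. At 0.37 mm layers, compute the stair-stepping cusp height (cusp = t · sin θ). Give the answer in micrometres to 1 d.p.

151.7 μm

h_c = t·sin θ = 0.37 × 0.4099 = 0.151663 mm (151.7 μm).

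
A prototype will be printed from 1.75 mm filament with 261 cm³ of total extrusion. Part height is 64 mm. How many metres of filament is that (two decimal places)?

Cross-section of 1.75 mm filament: π·(1.75/2)² = 2.4053 mm².
Length = 261 cm³ / 2.4053 mm² = 261000 / 2.4053 = 108510.37 mm = 108.51 m.

108.51 m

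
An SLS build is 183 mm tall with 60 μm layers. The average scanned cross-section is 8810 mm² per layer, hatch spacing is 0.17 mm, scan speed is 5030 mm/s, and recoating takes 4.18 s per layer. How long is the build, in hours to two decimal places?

Number of layers: 183 / 0.06 → 3050 (rounded up).
Hatch length per layer = 8810 / 0.17, so 51823.5 mm.
Per-layer scan time: 51823.5 / 5030 → 10.3029 s.
Per-layer time: 10.3029 + 4.18 → 14.4829 s.
3050 layers × 14.4829 s/layer = 44172.845 s, i.e. 12.27 hours.

12.27 hours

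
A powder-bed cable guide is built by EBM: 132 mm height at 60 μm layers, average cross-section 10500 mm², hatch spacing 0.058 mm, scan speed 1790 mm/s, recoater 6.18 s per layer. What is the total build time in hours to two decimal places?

Number of layers: 132 / 0.06 → 2200 (rounded up).
Hatch length per layer: 10500 / 0.058 → 181034.5 mm.
Scan time per layer = 181034.5 / 1790, so 101.1366 s.
Per-layer time = 101.1366 + 6.18, so 107.3166 s.
Total: 2200 × 107.3166 s = 236096.52 s → 65.58 hours.

65.58 hours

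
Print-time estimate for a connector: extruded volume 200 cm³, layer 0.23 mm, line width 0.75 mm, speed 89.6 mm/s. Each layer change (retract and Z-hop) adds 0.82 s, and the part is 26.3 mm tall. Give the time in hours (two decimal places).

Line area = 0.23 × 0.75, so 0.1725 mm².
Toolpath length = 200 cm³ / 0.1725 mm² = 200000 / 0.1725 = 1159420.3 mm.
Extrusion time: 1159420.3 / 89.6 → 12940 s.
Layer count = ceil(26.3 / 0.23) = 115.
Z-hop total: 115 × 0.82 → 94.3 s.
Altogether 12940 + 94.3 = 13034.3 s, i.e. 3.62 hours.

3.62 hours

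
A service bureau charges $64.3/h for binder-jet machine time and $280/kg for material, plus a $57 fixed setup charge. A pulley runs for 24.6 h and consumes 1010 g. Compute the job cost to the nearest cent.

Machine-time cost = 64.3 × 24.6 = $1581.78.
Material cost: 280 × 1010/1000 → $282.80.
Adding setup: 1581.78 + 282.80 + 57 → $1921.58.

$1921.58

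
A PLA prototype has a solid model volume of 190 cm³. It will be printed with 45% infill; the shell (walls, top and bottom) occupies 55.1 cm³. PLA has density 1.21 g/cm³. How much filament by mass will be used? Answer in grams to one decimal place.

Infill region = 190 − 55.1 = 134.9 cm³.
Deposited infill: 0.45 × 134.9 → 60.705 cm³.
Total printed volume = 55.1 + 60.705, so 115.805 cm³.
Mass = 115.805 × 1.21, so 140.12405 g.

140.1 g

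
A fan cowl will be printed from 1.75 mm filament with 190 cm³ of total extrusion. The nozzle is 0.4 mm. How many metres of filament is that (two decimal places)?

Filament cross-section = π × (1.75/2)² = 2.4053 mm².
Length = 190 cm³ / 2.4053 mm² = 190000 / 2.4053 = 78992.23 mm = 78.99 m.

78.99 m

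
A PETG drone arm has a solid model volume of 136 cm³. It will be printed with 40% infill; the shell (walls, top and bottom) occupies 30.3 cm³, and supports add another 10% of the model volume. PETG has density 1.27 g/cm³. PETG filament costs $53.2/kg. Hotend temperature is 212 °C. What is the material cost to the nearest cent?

Volume inside the shell: 136 − 30.3 → 105.7 cm³.
Infill deposited = 0.40 × 105.7 = 42.28 cm³.
Support = 0.10 × 136, so 13.6 cm³.
Total extruded: 30.3 + 42.28 + 13.6 → 86.18 cm³.
Mass = 86.18 × 1.27, so 109.4486 g.
Cost = 109.4486 g / 1000 × $53.2/kg = $5.82.

$5.82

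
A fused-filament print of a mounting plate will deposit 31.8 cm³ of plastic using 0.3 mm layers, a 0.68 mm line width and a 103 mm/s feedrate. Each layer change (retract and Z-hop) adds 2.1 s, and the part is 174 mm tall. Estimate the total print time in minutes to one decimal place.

Extrusion cross-section: 0.3 × 0.68 → 0.204 mm².
Toolpath length = 31.8 cm³ / 0.204 mm² = 31800 / 0.204 = 155882.4 mm.
Time extruding = 155882.4 / 103, so 1513.4 s.
Layer count = ceil(174 / 0.3) = 580.
Z-hop total = 580 × 2.1 = 1218 s.
Total = 1513.4 + 1218 = 2731.4 s = 45.5 minutes.

45.5 minutes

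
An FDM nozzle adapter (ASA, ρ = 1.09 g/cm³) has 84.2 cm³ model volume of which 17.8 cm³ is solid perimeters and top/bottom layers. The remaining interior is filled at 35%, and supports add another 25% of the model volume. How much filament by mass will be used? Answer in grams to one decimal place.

67.7 g

Interior volume = 84.2 − 17.8, so 66.4 cm³.
Infill deposited = 0.35 × 66.4, so 23.24 cm³.
Support: 0.25 × 84.2 → 21.05 cm³.
Total extruded: 17.8 + 23.24 + 21.05 → 62.09 cm³.
Mass = 62.09 × 1.09 = 67.6781 g.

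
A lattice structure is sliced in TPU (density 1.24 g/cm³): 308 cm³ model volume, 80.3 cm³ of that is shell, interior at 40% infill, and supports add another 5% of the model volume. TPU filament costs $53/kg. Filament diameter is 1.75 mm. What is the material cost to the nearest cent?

Volume inside the shell = 308 − 80.3, so 227.7 cm³.
Infill volume = 0.40 × 227.7, so 91.08 cm³.
Support = 0.05 × 308, so 15.4 cm³.
Total extruded: 80.3 + 91.08 + 15.4 → 186.78 cm³.
Mass = 186.78 × 1.24, so 231.6072 g.
At $53/kg: 231.6072/1000 × 53 = $12.28.

$12.28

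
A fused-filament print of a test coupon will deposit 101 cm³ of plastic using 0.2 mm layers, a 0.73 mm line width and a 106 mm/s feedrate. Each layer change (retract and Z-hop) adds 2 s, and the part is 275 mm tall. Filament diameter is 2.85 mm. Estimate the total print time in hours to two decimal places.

2.58 hours

Line area: 0.2 × 0.73 → 0.146 mm².
Toolpath length = 101 cm³ / 0.146 mm² = 101000 / 0.146 = 691780.8 mm.
Time extruding: 691780.8 / 106 → 6526.2 s.
Number of layers: 275 / 0.2 → 1375 (rounded up).
Z-hop total = 1375 × 2 = 2750 s.
Total = 6526.2 + 2750 = 9276.2 s = 2.58 hours.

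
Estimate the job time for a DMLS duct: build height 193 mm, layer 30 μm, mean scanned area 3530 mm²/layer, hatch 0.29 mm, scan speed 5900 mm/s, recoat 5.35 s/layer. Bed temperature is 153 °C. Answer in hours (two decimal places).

13.25 hours

Layer count = ceil(193 / 0.03) = 6434.
Hatch length per layer: 3530 / 0.29 → 12172.4 mm.
Scan time per layer = 12172.4 / 5900 = 2.0631 s.
Layer cycle = 2.0631 + 5.35 = 7.4131 s.
Total: 6434 × 7.4131 s = 47695.8854 s → 13.25 hours.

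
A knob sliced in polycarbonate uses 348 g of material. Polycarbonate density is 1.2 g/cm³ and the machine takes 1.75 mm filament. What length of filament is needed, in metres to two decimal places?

Volume = 348 g / 1.2 g·cm⁻³ = 290 cm³ = 290000 mm³.
A = π r² = π × 0.875² = 2.4053 mm².
L = V/A = 290000/2.4053 = 120567.08 mm → 120.57 m.

120.57 m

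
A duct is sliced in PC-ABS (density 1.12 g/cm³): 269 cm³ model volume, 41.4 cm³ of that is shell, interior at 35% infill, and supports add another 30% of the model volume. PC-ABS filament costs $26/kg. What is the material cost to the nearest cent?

$5.88

Infill region: 269 − 41.4 → 227.6 cm³.
Deposited infill = 0.35 × 227.6, so 79.66 cm³.
Support = 0.30 × 269 = 80.7 cm³.
Total printed volume: 41.4 + 79.66 + 80.7 → 201.76 cm³.
Mass = 201.76 × 1.12 = 225.9712 g.
Cost = 225.9712 g / 1000 × $26/kg = $5.88.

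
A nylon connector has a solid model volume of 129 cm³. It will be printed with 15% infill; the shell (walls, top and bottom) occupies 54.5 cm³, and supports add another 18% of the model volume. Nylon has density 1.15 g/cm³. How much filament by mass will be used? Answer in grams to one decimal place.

102.2 g

Volume inside the shell: 129 − 54.5 → 74.5 cm³.
Infill volume = 0.15 × 74.5 = 11.175 cm³.
Support: 0.18 × 129 → 23.22 cm³.
Total printed volume: 54.5 + 11.175 + 23.22 → 88.895 cm³.
Mass = 88.895 × 1.15, so 102.22925 g.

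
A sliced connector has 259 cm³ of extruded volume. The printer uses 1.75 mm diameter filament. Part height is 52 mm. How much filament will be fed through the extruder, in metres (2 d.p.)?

Filament cross-section = π × (1.75/2)² = 2.4053 mm².
Length = 259 cm³ / 2.4053 mm² = 259000 / 2.4053 = 107678.88 mm = 107.68 m.

107.68 m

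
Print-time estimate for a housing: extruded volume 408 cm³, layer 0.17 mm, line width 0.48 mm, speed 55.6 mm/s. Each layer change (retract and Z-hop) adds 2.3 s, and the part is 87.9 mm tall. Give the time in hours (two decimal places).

25.31 hours

Extrusion cross-section = 0.17 × 0.48, so 0.0816 mm².
Toolpath length = 408 cm³ / 0.0816 mm² = 408000 / 0.0816 = 5000000 mm.
Extrusion time = 5000000 / 55.6, so 89928.1 s.
Number of layers: 87.9 / 0.17 → 518 (rounded up).
Non-print overhead = 518 × 2.3, so 1191.4 s.
Altogether 89928.1 + 1191.4 = 91119.5 s, i.e. 25.31 hours.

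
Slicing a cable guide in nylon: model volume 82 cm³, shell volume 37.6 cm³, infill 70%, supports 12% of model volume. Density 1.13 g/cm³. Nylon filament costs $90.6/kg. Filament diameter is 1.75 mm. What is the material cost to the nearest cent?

$8.04

Interior volume: 82 − 37.6 → 44.4 cm³.
Deposited infill: 0.70 × 44.4 → 31.08 cm³.
Support: 0.12 × 82 → 9.84 cm³.
Deposited volume = 37.6 + 31.08 + 9.84 = 78.52 cm³.
Mass: 78.52 × 1.13 → 88.7276 g.
Cost = 88.7276 g / 1000 × $90.6/kg = $8.04.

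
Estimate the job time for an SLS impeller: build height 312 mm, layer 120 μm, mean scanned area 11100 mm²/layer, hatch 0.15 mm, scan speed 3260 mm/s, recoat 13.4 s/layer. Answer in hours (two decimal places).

26.07 hours

Number of layers: 312 / 0.12 → 2600 (rounded up).
Per-layer scan distance = 11100 / 0.15 = 74000 mm.
Laser time per layer: 74000 / 3260 → 22.6994 s.
Time per layer = 22.6994 + 13.4, so 36.0994 s.
2600 layers × 36.0994 s/layer = 93858.44 s, i.e. 26.07 hours.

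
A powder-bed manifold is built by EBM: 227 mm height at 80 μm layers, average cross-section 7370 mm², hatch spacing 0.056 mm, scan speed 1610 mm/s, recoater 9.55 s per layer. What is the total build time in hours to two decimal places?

71.97 hours

Layer count = ceil(227 / 0.08) = 2838.
Hatch length per layer = 7370 / 0.056 = 131607.1 mm.
Scan time per layer = 131607.1 / 1610, so 81.7435 s.
Time per layer: 81.7435 + 9.55 → 91.2935 s.
2838 layers × 91.2935 s/layer = 259090.953 s, i.e. 71.97 hours.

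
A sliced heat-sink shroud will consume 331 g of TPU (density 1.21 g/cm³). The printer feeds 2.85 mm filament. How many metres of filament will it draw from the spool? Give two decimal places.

42.88 m

Extruded volume: 331/1.21 = 273.5537 cm³ (273553.7 mm³).
A = π r² = π × 1.425² = 6.3794 mm².
L = V/A = 273553.7/6.3794 = 42880.79 mm → 42.88 m.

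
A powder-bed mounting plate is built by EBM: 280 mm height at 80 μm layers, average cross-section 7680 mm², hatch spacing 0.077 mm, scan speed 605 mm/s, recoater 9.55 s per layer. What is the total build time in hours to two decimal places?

Layers = ⌈280/0.08⌉ = 3500.
Hatch length per layer = 7680 / 0.077, so 99740.3 mm.
Scan time per layer = 99740.3 / 605 = 164.86 s.
Per-layer time = 164.86 + 9.55, so 174.41 s.
Build time = 3500 × 174.41 = 610435 s = 169.57 hours.

169.57 hours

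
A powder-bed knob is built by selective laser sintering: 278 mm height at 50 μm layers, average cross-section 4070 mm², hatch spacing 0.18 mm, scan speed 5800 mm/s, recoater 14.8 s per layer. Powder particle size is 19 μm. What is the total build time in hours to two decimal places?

Layer count = ceil(278 / 0.05) = 5560.
Hatch length per layer = 4070 / 0.18 = 22611.1 mm.
Scan time per layer = 22611.1 / 5800 = 3.8985 s.
Layer cycle = 3.8985 + 14.8 = 18.6985 s.
Build time = 5560 × 18.6985 = 103963.66 s = 28.88 hours.

28.88 hours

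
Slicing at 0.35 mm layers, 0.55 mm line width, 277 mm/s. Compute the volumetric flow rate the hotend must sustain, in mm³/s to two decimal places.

53.32

Bead cross-section: 0.35 × 0.55 → 0.1925 mm².
Q = v·A = 277 × 0.1925 = 53.32 mm³/s.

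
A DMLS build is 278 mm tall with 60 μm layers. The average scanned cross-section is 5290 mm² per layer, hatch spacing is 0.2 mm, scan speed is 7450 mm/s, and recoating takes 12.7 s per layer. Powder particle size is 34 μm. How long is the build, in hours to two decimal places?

20.92 hours

Number of layers: 278 / 0.06 → 4634 (rounded up).
Per-layer scan distance = 5290 / 0.2, so 26450 mm.
Per-layer scan time = 26450 / 7450, so 3.5503 s.
Layer cycle = 3.5503 + 12.7 = 16.2503 s.
Build time = 4634 × 16.2503 = 75303.8902 s = 20.92 hours.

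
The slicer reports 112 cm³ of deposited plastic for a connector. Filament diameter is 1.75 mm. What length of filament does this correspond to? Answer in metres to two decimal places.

46.56 m

A = π r² = π × 0.875² = 2.4053 mm².
Length = 112 cm³ / 2.4053 mm² = 112000 / 2.4053 = 46563.84 mm = 46.56 m.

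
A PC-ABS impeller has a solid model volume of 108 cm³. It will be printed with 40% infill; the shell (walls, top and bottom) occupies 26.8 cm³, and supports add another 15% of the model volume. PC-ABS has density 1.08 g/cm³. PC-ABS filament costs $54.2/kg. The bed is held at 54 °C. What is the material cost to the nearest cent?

$4.42

Volume inside the shell = 108 − 26.8, so 81.2 cm³.
Deposited infill = 0.40 × 81.2, so 32.48 cm³.
Support = 0.15 × 108 = 16.2 cm³.
Total printed volume = 26.8 + 32.48 + 16.2, so 75.48 cm³.
Mass = 75.48 × 1.08, so 81.5184 g.
At $54.2/kg: 81.5184/1000 × 54.2 = $4.42.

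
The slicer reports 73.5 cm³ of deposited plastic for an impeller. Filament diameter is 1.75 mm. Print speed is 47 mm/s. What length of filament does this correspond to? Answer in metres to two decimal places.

A = π r² = π × 0.875² = 2.4053 mm².
Length = 73.5 cm³ / 2.4053 mm² = 73500 / 2.4053 = 30557.52 mm = 30.56 m.

30.56 m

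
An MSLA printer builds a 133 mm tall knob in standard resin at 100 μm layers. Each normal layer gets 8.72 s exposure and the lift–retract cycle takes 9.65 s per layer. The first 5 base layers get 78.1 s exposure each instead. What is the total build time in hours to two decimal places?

6.88 hours

Number of layers: 133 / 0.1 → 1330 (rounded up).
Bottom layers = 5 × (78.1 + 9.65) = 438.75 s.
Remaining layers: 1325 × (8.72 + 9.65) → 24340.25 s.
Sum: 438.75 + 24340.25 = 24779 s → 6.88 hours.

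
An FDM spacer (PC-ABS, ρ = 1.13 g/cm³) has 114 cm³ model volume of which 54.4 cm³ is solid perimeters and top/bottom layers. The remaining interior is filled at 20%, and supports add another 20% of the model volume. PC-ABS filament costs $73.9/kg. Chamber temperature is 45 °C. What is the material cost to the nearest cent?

Infill region: 114 − 54.4 → 59.6 cm³.
Infill volume = 0.20 × 59.6 = 11.92 cm³.
Support = 0.20 × 114, so 22.8 cm³.
Deposited volume = 54.4 + 11.92 + 22.8, so 89.12 cm³.
Mass: 89.12 × 1.13 → 100.7056 g.
At $73.9/kg: 100.7056/1000 × 73.9 = $7.44.

$7.44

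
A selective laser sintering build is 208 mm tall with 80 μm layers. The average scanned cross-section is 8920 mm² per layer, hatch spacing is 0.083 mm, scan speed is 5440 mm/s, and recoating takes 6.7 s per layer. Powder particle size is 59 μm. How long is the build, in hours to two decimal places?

Number of layers: 208 / 0.08 → 2600 (rounded up).
Scan path per layer = 8920 / 0.083 = 107469.9 mm.
Per-layer scan time: 107469.9 / 5440 → 19.7555 s.
Time per layer: 19.7555 + 6.7 → 26.4555 s.
2600 layers × 26.4555 s/layer = 68784.3 s, i.e. 19.11 hours.

19.11 hours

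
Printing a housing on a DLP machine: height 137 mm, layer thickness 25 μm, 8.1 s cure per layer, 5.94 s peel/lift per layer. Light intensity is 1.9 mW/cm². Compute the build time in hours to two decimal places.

21.37 hours

Layers = ⌈137/0.025⌉ = 5480.
Each layer takes = 8.1 + 5.94 = 14.04 s.
Total = 5480 × 14.04 = 76939.2 s = 21.37 hours.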